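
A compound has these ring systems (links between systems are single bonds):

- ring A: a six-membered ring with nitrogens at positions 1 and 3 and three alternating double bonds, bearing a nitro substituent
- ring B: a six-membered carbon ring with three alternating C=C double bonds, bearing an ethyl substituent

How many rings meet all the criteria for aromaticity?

2

Ring A has a continuous p-orbital overlap around the ring; 3 ring double bonds give 6 π electrons. That satisfies 4n+2 with n=1, so ring A is aromatic (pyrimidine).
Ring B has a continuous p-orbital overlap around the ring; 3 ring double bonds give 6 π electrons. 6 = 4(1)+2, so ring B is aromatic (benzene).
Aromatic: A, B. Total: 2.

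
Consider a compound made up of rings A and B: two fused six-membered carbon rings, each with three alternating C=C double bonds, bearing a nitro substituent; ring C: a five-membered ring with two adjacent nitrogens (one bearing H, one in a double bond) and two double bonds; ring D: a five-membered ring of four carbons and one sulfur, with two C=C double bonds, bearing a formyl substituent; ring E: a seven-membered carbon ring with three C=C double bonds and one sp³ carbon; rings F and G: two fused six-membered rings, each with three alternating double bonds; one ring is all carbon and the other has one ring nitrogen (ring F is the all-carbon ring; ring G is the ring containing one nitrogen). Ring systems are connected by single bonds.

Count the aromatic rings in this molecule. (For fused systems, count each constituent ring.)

Rings A and B form a fused bicyclic system with 10 sp² atoms and 10 π electrons from ring double bonds. 10 = 4(2)+2, so the system is aromatic and both rings count as aromatic (naphthalene).
Ring C is fully conjugated (every ring atom contributes a p orbital); 2 ring double bonds (4 π electrons) plus a heteroatom lone pair (2) give 6 π electrons. That satisfies 4n+2 with n=1, so ring C is aromatic (pyrazole).
Ring D has a continuous p-orbital overlap around the ring; 2 ring double bonds (4 π electrons) plus a heteroatom lone pair (2) give 6 π electrons. That satisfies 4n+2 with n=1, so ring D is aromatic (thiophene).
Ring E has one sp³ carbon, so it is not fully conjugated — not aromatic (cycloheptatriene).
Rings F and G form a fused bicyclic system (with one nitrogen) with 10 sp² atoms and 10 π electrons from ring double bonds. 10 = 4(2)+2, so the system is aromatic and both rings count as aromatic (quinoline).
Aromatic: A, B, C, D, F, G. Total: 6.

6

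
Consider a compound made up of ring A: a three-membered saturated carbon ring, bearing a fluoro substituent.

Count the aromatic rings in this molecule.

Ring A has only sp³ atoms, so it is not fully conjugated — not aromatic (cyclopropane).

0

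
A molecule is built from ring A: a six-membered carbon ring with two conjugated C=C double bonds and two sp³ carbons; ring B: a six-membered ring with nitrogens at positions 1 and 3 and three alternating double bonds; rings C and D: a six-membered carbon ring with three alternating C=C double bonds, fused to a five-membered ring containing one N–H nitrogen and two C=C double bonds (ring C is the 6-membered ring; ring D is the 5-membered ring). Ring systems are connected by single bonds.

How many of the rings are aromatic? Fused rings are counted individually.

Ring A has two sp³ carbons, so it is not fully conjugated — not aromatic (1,3-cyclohexadiene).
Ring B is fully conjugated (every ring atom contributes a p orbital); 3 ring double bonds give 6 π electrons. 6 = 4(1)+2, so ring B is aromatic (pyrimidine).
Rings C and D form a fused bicyclic system (with one N–H) with 9 sp² atoms and 10 π electrons from ring double bonds plus a heteroatom lone pair. 10 = 4(2)+2, so the system is aromatic and both rings count as aromatic (indole).
Aromatic: B, C, D. Total: 3.

3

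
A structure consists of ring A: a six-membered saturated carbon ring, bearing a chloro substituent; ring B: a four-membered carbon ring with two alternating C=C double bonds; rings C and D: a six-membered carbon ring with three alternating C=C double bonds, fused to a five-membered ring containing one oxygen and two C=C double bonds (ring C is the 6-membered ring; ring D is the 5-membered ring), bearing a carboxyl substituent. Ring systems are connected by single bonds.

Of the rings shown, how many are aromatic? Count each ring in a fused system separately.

2

Ring A has only sp³ atoms, so it is not fully conjugated — not aromatic (cyclohexane).
Ring B has only sp² ring atoms; a planar conformation would have a fully conjugated π system of 4 electrons. But 4 = 4(1), which is 4n not 4n+2, so ring B is not aromatic (cyclobutadiene) — cyclobutadiene is antiaromatic and distorts to a rectangle.
Rings C and D form a fused bicyclic system (with one oxygen) with 9 sp² atoms and 10 π electrons from ring double bonds plus a heteroatom lone pair. 10 = 4(2)+2, so the system is aromatic and both rings count as aromatic (benzofuran).
Aromatic: C, D. Total: 2.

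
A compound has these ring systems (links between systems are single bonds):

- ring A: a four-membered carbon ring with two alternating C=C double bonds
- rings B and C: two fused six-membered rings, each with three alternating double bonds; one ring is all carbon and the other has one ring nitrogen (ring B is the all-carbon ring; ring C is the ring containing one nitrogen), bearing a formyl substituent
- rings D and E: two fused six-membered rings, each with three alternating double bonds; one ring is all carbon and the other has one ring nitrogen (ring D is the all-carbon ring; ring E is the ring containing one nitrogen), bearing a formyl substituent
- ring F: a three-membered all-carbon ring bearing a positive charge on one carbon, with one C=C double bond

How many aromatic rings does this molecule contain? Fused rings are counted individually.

5

Ring A has only sp² ring atoms; a planar conformation would have a fully conjugated π system of 4 electrons. But 4 = 4(1), which is 4n not 4n+2, so ring A is not aromatic (cyclobutadiene) — cyclobutadiene is antiaromatic and distorts to a rectangle.
Rings B and C form a fused bicyclic system (with one nitrogen) with 10 sp² atoms and 10 π electrons from ring double bonds. 10 = 4(2)+2, so the system is aromatic and both rings count as aromatic (quinoline).
Rings D and E form a fused bicyclic system (with one nitrogen) with 10 sp² atoms and 10 π electrons from ring double bonds. 10 = 4(2)+2, so the system is aromatic and both rings count as aromatic (quinoline).
Ring F has a continuous p-orbital overlap around the ring; 1 ring double bond (2 π electrons) plus the carbocation's empty p orbital (0, but keeps the ring conjugated) give 2 π electrons. That satisfies 4n+2 with n=0, so ring F is aromatic (cyclopropenyl cation).
Aromatic: B, C, D, E, F. Total: 5.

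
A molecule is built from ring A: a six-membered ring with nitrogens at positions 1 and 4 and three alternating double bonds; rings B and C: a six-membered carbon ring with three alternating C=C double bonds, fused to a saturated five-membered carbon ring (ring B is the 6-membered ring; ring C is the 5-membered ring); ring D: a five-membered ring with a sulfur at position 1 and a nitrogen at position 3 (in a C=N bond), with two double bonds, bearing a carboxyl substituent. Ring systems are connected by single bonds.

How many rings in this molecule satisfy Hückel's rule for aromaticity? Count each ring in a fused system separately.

3

Ring A has a continuous p-orbital overlap around the ring; 3 ring double bonds give 6 π electrons. Since 6 = 4n+2 (n=1), ring A is aromatic (pyrazine).
Ring B has a continuous p-orbital overlap around the ring; 3 ring double bonds give 6 π electrons. That satisfies 4n+2 with n=1, so ring B is aromatic (benzene ring).
Ring C has three sp³ carbons, so it is not fully conjugated — not aromatic (cyclopentane ring).
Ring D is planar and fully conjugated; 2 ring double bonds (4 π electrons) plus a heteroatom lone pair (2) give 6 π electrons. That satisfies 4n+2 with n=1, so ring D is aromatic (thiazole).
Aromatic: A, B, D. Total: 3.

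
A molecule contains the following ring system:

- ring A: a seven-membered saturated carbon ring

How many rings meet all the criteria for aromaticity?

Ring A has only sp³ atoms, so it is not fully conjugated — not aromatic (cycloheptane).

0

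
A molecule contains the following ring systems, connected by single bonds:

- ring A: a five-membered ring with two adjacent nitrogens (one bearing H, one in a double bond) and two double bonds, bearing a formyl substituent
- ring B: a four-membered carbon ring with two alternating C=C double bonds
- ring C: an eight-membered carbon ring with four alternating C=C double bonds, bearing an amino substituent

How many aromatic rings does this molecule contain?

Ring A has a continuous p-orbital overlap around the ring; 2 ring double bonds (4 π electrons) plus a heteroatom lone pair (2) give 6 π electrons. That satisfies 4n+2 with n=1, so ring A is aromatic (pyrazole).
Ring B has only sp² ring atoms; a planar conformation would have a fully conjugated π system of 4 electrons. But 4 = 4(1), which is 4n not 4n+2, so ring B is not aromatic (cyclobutadiene) — cyclobutadiene is antiaromatic and distorts to a rectangle.
Ring C has only sp² ring atoms; a planar conformation would have a fully conjugated π system of 8 electrons. But 8 = 4(2), which is 4n not 4n+2, so ring C is not aromatic (cyclooctatetraene) — cyclooctatetraene distorts into a non-planar tub to avoid antiaromaticity.
Aromatic: A. Total: 1.

1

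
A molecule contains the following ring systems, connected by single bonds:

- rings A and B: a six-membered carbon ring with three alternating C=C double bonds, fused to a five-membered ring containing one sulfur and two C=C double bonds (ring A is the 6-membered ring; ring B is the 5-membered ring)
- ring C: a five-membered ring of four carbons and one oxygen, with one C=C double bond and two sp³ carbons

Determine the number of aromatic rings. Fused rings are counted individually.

Rings A and B form a fused bicyclic system (with one sulfur) with 9 sp² atoms and 10 π electrons from ring double bonds plus a heteroatom lone pair. 10 = 4(2)+2, so the system is aromatic and both rings count as aromatic (benzothiophene).
Ring C has two sp³ carbons, so it is not fully conjugated — not aromatic (2,3-dihydrofuran).
Aromatic: A, B. Total: 2.

2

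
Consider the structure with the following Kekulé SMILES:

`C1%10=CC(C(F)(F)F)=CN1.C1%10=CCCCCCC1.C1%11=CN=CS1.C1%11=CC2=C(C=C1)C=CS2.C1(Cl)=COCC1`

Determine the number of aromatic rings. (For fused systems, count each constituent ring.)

4

The SMILES encodes a five-membered ring of four carbons and one nitrogen bearing a hydrogen, with two C=C double bonds; an eight-membered carbon ring with one C=C double bond; a five-membered ring with a sulfur at position 1 and a nitrogen at position 3 (in a C=N bond), with two double bonds; a six-membered carbon ring with three alternating C=C double bonds, fused to a five-membered ring containing one sulfur and two C=C double bonds; a five-membered ring of four carbons and one oxygen, with one C=C double bond and two sp³ carbons.
The 5-membered ring with one N–H is planar and fully conjugated; 2 ring double bonds (4 π electrons) plus a heteroatom lone pair (2) give 6 π electrons. Since 6 = 4n+2 (n=1), it is aromatic (pyrrole).
The 8-membered ring has six sp³ carbons, so it is not fully conjugated — not aromatic (cyclooctene).
The 5-membered ring with one sulfur and one =N– is fully conjugated (every ring atom contributes a p orbital); 2 ring double bonds (4 π electrons) plus a heteroatom lone pair (2) give 6 π electrons. That satisfies 4n+2 with n=1, so it is aromatic (thiazole).
The fused 6/5-membered bicyclic (with one sulfur) is a single π system with 9 sp² atoms and 10 π electrons from ring double bonds plus a heteroatom lone pair. 10 = 4(2)+2, so the system is aromatic and both rings count as aromatic (benzothiophene).
The 5-membered ring with one oxygen has two sp³ carbons, so it is not fully conjugated — not aromatic (2,3-dihydrofuran).
4 of the 6 rings are aromatic. Total: 4.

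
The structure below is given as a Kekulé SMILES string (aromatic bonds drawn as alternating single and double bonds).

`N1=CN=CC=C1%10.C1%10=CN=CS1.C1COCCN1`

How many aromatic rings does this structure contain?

The SMILES encodes a six-membered ring with nitrogens at positions 1 and 3 and three alternating double bonds; a five-membered ring with a sulfur at position 1 and a nitrogen at position 3 (in a C=N bond), with two double bonds; a six-membered saturated ring with an oxygen and an N–H nitrogen at positions 1 and 4.
The 6-membered ring with two nitrogens (1,3) has a continuous p-orbital overlap around the ring; 3 ring double bonds give 6 π electrons. That satisfies 4n+2 with n=1, so it is aromatic (pyrimidine).
The 5-membered ring with one sulfur and one =N– is fully conjugated (every ring atom contributes a p orbital); 2 ring double bonds (4 π electrons) plus a heteroatom lone pair (2) give 6 π electrons. Since 6 = 4n+2 (n=1), it is aromatic (thiazole).
The 6-membered ring with one oxygen and one N–H (1,4) has only sp³ atoms, so it is not fully conjugated — not aromatic (morpholine).
2 of the 3 rings are aromatic. Total: 2.

2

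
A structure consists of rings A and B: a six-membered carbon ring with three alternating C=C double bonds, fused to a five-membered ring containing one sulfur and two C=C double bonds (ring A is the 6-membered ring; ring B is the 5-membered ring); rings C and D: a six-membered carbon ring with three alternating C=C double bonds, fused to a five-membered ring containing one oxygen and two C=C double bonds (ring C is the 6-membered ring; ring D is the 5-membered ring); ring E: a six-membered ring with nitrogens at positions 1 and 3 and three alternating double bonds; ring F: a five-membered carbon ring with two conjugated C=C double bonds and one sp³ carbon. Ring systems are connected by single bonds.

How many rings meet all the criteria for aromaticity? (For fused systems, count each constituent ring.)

5

Rings A and B form a fused bicyclic system (with one sulfur) with 9 sp² atoms and 10 π electrons from ring double bonds plus a heteroatom lone pair. 10 = 4(2)+2, so the system is aromatic and both rings count as aromatic (benzothiophene).
Rings C and D form a fused bicyclic system (with one oxygen) with 9 sp² atoms and 10 π electrons from ring double bonds plus a heteroatom lone pair. 10 = 4(2)+2, so the system is aromatic and both rings count as aromatic (benzofuran).
Ring E has a continuous p-orbital overlap around the ring; 3 ring double bonds give 6 π electrons. Since 6 = 4n+2 (n=1), ring E is aromatic (pyrimidine).
Ring F has one sp³ carbon, so it is not fully conjugated — not aromatic (cyclopentadiene).
Aromatic: A, B, C, D, E. Total: 5.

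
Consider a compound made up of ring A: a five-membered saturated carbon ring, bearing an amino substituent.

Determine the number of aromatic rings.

Ring A has only sp³ atoms, so it is not fully conjugated — not aromatic (cyclopentane).

0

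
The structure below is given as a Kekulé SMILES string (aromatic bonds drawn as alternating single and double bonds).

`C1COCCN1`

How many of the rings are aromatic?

The SMILES encodes a six-membered saturated ring with an oxygen and an N–H nitrogen at positions 1 and 4.
The 6-membered ring with one oxygen and one N–H (1,4) has only sp³ atoms, so it is not fully conjugated — not aromatic (morpholine).

0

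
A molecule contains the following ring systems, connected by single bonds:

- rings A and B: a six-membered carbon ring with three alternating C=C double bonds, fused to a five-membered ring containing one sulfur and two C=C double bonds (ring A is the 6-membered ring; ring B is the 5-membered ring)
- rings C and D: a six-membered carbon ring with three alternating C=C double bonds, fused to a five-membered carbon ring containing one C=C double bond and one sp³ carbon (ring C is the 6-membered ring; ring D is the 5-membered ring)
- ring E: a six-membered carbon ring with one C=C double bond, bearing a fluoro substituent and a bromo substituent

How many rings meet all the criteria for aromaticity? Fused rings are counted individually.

3

Rings A and B form a fused bicyclic system (with one sulfur) with 9 sp² atoms and 10 π electrons from ring double bonds plus a heteroatom lone pair. 10 = 4(2)+2, so the system is aromatic and both rings count as aromatic (benzothiophene).
Ring C is fully conjugated (every ring atom contributes a p orbital); 3 ring double bonds give 6 π electrons. Since 6 = 4n+2 (n=1), ring C is aromatic (benzene ring).
Ring D has one sp³ carbon, so it is not fully conjugated — not aromatic (cyclopentene ring).
Ring E has four sp³ carbons, so it is not fully conjugated — not aromatic (cyclohexene).
Aromatic: A, B, C. Total: 3.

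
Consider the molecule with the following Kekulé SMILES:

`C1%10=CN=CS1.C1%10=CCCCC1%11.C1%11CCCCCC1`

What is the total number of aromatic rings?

The SMILES encodes a five-membered ring with a sulfur at position 1 and a nitrogen at position 3 (in a C=N bond), with two double bonds; a six-membered carbon ring with one C=C double bond; a seven-membered saturated carbon ring.
The 5-membered ring with one sulfur and one =N– is fully conjugated (every ring atom contributes a p orbital); 2 ring double bonds (4 π electrons) plus a heteroatom lone pair (2) give 6 π electrons. Since 6 = 4n+2 (n=1), it is aromatic (thiazole).
The 6-membered ring has four sp³ carbons, so it is not fully conjugated — not aromatic (cyclohexene).
The 7-membered ring has only sp³ atoms, so it is not fully conjugated — not aromatic (cycloheptane).
1 of the 3 rings is aromatic. Total: 1.

1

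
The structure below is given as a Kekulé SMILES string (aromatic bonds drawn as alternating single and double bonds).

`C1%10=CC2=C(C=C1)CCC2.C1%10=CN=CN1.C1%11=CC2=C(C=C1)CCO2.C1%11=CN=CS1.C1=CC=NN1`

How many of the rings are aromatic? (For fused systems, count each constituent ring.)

5

The SMILES encodes a six-membered carbon ring with three alternating C=C double bonds, fused to a saturated five-membered carbon ring; a five-membered ring with nitrogens at positions 1 and 3 (one bearing H, one in a C=N bond) and two double bonds; a six-membered carbon ring with three alternating C=C double bonds, fused to a five-membered ring containing one oxygen and two sp³ carbons; a five-membered ring with a sulfur at position 1 and a nitrogen at position 3 (in a C=N bond), with two double bonds; a five-membered ring with two adjacent nitrogens (one bearing H, one in a double bond) and two double bonds.
The 6-membered ring is planar and fully conjugated; 3 ring double bonds give 6 π electrons. Since 6 = 4n+2 (n=1), it is aromatic (benzene ring).
The 5-membered ring has three sp³ carbons, so it is not fully conjugated — not aromatic (cyclopentane ring).
The 5-membered ring with two nitrogens (one N–H, one =N–) is fully conjugated (every ring atom contributes a p orbital); 2 ring double bonds (4 π electrons) plus a heteroatom lone pair (2) give 6 π electrons. That satisfies 4n+2 with n=1, so it is aromatic (imidazole).
The second 6-membered ring is planar and fully conjugated; 3 ring double bonds give 6 π electrons. 6 = 4(1)+2, so it is aromatic (benzene ring).
The 5-membered ring with one oxygen has two sp³ carbons, so it is not fully conjugated — not aromatic (oxolane ring).
The 5-membered ring with one sulfur and one =N– has a continuous p-orbital overlap around the ring; 2 ring double bonds (4 π electrons) plus a heteroatom lone pair (2) give 6 π electrons. Since 6 = 4n+2 (n=1), it is aromatic (thiazole).
The 5-membered ring with two adjacent nitrogens (one N–H, one =N–) is fully conjugated (every ring atom contributes a p orbital); 2 ring double bonds (4 π electrons) plus a heteroatom lone pair (2) give 6 π electrons. That satisfies 4n+2 with n=1, so it is aromatic (pyrazole).
5 of the 7 rings are aromatic. Total: 5.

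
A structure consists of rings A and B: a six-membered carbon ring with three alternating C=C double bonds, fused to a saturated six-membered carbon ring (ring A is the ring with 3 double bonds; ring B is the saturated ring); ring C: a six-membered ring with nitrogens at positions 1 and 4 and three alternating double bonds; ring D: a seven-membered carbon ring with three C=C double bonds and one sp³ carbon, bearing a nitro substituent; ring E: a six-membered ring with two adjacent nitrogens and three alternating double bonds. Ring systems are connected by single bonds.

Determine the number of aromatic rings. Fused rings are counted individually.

Ring A is planar and fully conjugated; 3 ring double bonds give 6 π electrons. 6 = 4(1)+2, so ring A is aromatic (benzene ring).
Ring B has four sp³ carbons, so it is not fully conjugated — not aromatic (cyclohexane ring).
Ring C has a continuous p-orbital overlap around the ring; 3 ring double bonds give 6 π electrons. That satisfies 4n+2 with n=1, so ring C is aromatic (pyrazine).
Ring D has one sp³ carbon, so it is not fully conjugated — not aromatic (cycloheptatriene).
Ring E has a continuous p-orbital overlap around the ring; 3 ring double bonds give 6 π electrons. That satisfies 4n+2 with n=1, so ring E is aromatic (pyridazine).
Aromatic: A, C, E. Total: 3.

3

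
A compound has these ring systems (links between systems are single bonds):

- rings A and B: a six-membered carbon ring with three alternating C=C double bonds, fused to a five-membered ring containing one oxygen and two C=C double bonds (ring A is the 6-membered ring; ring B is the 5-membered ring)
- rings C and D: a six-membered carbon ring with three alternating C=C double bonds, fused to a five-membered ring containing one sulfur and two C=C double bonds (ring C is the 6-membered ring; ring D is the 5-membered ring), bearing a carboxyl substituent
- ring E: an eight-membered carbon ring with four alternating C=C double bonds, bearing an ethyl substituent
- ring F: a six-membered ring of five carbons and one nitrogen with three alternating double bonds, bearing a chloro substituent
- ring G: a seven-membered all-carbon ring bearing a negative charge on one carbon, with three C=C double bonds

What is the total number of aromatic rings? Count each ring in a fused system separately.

5

Rings A and B form a fused bicyclic system (with one oxygen) with 9 sp² atoms and 10 π electrons from ring double bonds plus a heteroatom lone pair. 10 = 4(2)+2, so the system is aromatic and both rings count as aromatic (benzofuran).
Rings C and D form a fused bicyclic system (with one sulfur) with 9 sp² atoms and 10 π electrons from ring double bonds plus a heteroatom lone pair. 10 = 4(2)+2, so the system is aromatic and both rings count as aromatic (benzothiophene).
Ring E has only sp² ring atoms; a planar conformation would have a fully conjugated π system of 8 electrons. But 8 = 4(2), which is 4n not 4n+2, so ring E is not aromatic (cyclooctatetraene) — cyclooctatetraene distorts into a non-planar tub to avoid antiaromaticity.
Ring F is fully conjugated (every ring atom contributes a p orbital); 3 ring double bonds give 6 π electrons. That satisfies 4n+2 with n=1, so ring F is aromatic (pyridine).
Ring G has only sp² ring atoms; a planar conformation would have a fully conjugated π system of 8 electrons. But 8 = 4(2), which is 4n not 4n+2, so ring G is not aromatic (cycloheptatrienyl anion).
Aromatic: A, B, C, D, F. Total: 5.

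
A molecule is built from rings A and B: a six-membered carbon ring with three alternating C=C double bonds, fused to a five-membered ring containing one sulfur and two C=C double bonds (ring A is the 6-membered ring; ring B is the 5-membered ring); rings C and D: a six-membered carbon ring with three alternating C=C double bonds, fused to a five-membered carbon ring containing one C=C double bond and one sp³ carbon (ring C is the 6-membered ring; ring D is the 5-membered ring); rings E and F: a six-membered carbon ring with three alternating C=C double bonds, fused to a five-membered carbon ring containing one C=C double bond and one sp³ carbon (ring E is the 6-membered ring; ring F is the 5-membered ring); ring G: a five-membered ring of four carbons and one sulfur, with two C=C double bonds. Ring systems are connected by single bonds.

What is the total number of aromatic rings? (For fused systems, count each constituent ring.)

5

Rings A and B form a fused bicyclic system (with one sulfur) with 9 sp² atoms and 10 π electrons from ring double bonds plus a heteroatom lone pair. 10 = 4(2)+2, so the system is aromatic and both rings count as aromatic (benzothiophene).
Ring C has a continuous p-orbital overlap around the ring; 3 ring double bonds give 6 π electrons. 6 = 4(1)+2, so ring C is aromatic (benzene ring).
Ring D has one sp³ carbon, so it is not fully conjugated — not aromatic (cyclopentene ring).
Ring E has a continuous p-orbital overlap around the ring; 3 ring double bonds give 6 π electrons. 6 = 4(1)+2, so ring E is aromatic (benzene ring).
Ring F has one sp³ carbon, so it is not fully conjugated — not aromatic (cyclopentene ring).
Ring G has a continuous p-orbital overlap around the ring; 2 ring double bonds (4 π electrons) plus a heteroatom lone pair (2) give 6 π electrons. 6 = 4(1)+2, so ring G is aromatic (thiophene).
Aromatic: A, B, C, E, G. Total: 5.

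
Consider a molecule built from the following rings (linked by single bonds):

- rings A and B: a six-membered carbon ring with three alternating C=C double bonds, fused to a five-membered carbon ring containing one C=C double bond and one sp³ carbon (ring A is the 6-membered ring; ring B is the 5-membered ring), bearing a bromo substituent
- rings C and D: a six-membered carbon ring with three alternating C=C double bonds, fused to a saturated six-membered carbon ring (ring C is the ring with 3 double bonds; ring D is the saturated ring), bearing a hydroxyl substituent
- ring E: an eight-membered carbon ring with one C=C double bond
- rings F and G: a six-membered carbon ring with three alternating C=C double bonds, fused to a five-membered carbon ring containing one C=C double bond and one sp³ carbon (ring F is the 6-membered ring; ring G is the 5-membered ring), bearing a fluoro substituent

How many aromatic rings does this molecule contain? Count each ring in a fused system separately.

3

Ring A is fully conjugated (every ring atom contributes a p orbital); 3 ring double bonds give 6 π electrons. That satisfies 4n+2 with n=1, so ring A is aromatic (benzene ring).
Ring B has one sp³ carbon, so it is not fully conjugated — not aromatic (cyclopentene ring).
Ring C is planar and fully conjugated; 3 ring double bonds give 6 π electrons. That satisfies 4n+2 with n=1, so ring C is aromatic (benzene ring).
Ring D has four sp³ carbons, so it is not fully conjugated — not aromatic (cyclohexane ring).
Ring E has six sp³ carbons, so it is not fully conjugated — not aromatic (cyclooctene).
Ring F is planar and fully conjugated; 3 ring double bonds give 6 π electrons. Since 6 = 4n+2 (n=1), ring F is aromatic (benzene ring).
Ring G has one sp³ carbon, so it is not fully conjugated — not aromatic (cyclopentene ring).
Aromatic: A, C, F. Total: 3.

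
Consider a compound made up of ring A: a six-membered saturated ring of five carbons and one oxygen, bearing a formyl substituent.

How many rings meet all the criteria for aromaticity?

0

Ring A has only sp³ atoms, so it is not fully conjugated — not aromatic (tetrahydropyran).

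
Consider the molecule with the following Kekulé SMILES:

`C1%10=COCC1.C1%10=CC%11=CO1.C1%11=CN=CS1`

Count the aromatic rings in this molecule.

2

The SMILES encodes a five-membered ring of four carbons and one oxygen, with one C=C double bond and two sp³ carbons; a five-membered ring of four carbons and one oxygen, with two C=C double bonds; a five-membered ring with a sulfur at position 1 and a nitrogen at position 3 (in a C=N bond), with two double bonds.
The 5-membered ring with one oxygen has two sp³ carbons, so it is not fully conjugated — not aromatic (2,3-dihydrofuran).
The second 5-membered ring with one oxygen has a continuous p-orbital overlap around the ring; 2 ring double bonds (4 π electrons) plus a heteroatom lone pair (2) give 6 π electrons. 6 = 4(1)+2, so it is aromatic (furan).
The 5-membered ring with one sulfur and one =N– is planar and fully conjugated; 2 ring double bonds (4 π electrons) plus a heteroatom lone pair (2) give 6 π electrons. Since 6 = 4n+2 (n=1), it is aromatic (thiazole).
2 of the 3 rings are aromatic. Total: 2.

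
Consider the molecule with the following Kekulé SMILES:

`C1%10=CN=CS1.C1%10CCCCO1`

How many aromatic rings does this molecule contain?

The SMILES encodes a five-membered ring with a sulfur at position 1 and a nitrogen at position 3 (in a C=N bond), with two double bonds; a six-membered saturated ring of five carbons and one oxygen.
The 5-membered ring with one sulfur and one =N– is planar and fully conjugated; 2 ring double bonds (4 π electrons) plus a heteroatom lone pair (2) give 6 π electrons. Since 6 = 4n+2 (n=1), it is aromatic (thiazole).
The 6-membered ring with one oxygen has only sp³ atoms, so it is not fully conjugated — not aromatic (tetrahydropyran).
1 of the 2 rings is aromatic. Total: 1.

1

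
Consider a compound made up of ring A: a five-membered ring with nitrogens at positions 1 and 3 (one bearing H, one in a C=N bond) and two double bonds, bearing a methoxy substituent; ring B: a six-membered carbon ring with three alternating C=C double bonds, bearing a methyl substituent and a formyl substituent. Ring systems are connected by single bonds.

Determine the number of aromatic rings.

2

Ring A is fully conjugated (every ring atom contributes a p orbital); 2 ring double bonds (4 π electrons) plus a heteroatom lone pair (2) give 6 π electrons. That satisfies 4n+2 with n=1, so ring A is aromatic (imidazole).
Ring B is fully conjugated (every ring atom contributes a p orbital); 3 ring double bonds give 6 π electrons. 6 = 4(1)+2, so ring B is aromatic (benzene).
Aromatic: A, B. Total: 2.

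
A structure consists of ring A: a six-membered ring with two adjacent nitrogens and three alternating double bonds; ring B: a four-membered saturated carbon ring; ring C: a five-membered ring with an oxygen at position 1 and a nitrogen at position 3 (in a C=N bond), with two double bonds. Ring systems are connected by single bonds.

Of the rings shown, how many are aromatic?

2

Ring A is planar and fully conjugated; 3 ring double bonds give 6 π electrons. Since 6 = 4n+2 (n=1), ring A is aromatic (pyridazine).
Ring B has only sp³ atoms, so it is not fully conjugated — not aromatic (cyclobutane).
Ring C is planar and fully conjugated; 2 ring double bonds (4 π electrons) plus a heteroatom lone pair (2) give 6 π electrons. 6 = 4(1)+2, so ring C is aromatic (oxazole).
Aromatic: A, C. Total: 2.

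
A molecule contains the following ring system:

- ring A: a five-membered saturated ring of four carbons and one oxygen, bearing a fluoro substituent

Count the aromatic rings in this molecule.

0

Ring A has only sp³ atoms, so it is not fully conjugated — not aromatic (tetrahydrofuran).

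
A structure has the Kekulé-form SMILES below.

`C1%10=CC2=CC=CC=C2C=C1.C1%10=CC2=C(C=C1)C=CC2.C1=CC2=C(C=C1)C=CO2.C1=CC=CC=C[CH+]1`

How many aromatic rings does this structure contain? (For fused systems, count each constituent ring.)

6

The SMILES encodes two fused six-membered carbon rings, each with three alternating C=C double bonds; a six-membered carbon ring with three alternating C=C double bonds, fused to a five-membered carbon ring containing one C=C double bond and one sp³ carbon; a six-membered carbon ring with three alternating C=C double bonds, fused to a five-membered ring containing one oxygen and two C=C double bonds; a seven-membered all-carbon ring bearing a positive charge on one carbon, with three C=C double bonds.
The fused 6/6-membered bicyclic is a single π system with 10 sp² atoms and 10 π electrons from ring double bonds. 10 = 4(2)+2, so the system is aromatic and both rings count as aromatic (naphthalene).
The 6-membered ring has a continuous p-orbital overlap around the ring; 3 ring double bonds give 6 π electrons. 6 = 4(1)+2, so it is aromatic (benzene ring).
The 5-membered ring has one sp³ carbon, so it is not fully conjugated — not aromatic (cyclopentene ring).
The fused 6/5-membered bicyclic (with one oxygen) is a single π system with 9 sp² atoms and 10 π electrons from ring double bonds plus a heteroatom lone pair. 10 = 4(2)+2, so the system is aromatic and both rings count as aromatic (benzofuran).
The 7-membered ring is fully conjugated (every ring atom contributes a p orbital); 3 ring double bonds (6 π electrons) plus the carbocation's empty p orbital (0, but keeps the ring conjugated) give 6 π electrons. That satisfies 4n+2 with n=1, so it is aromatic (tropylium cation).
6 of the 7 rings are aromatic. Total: 6.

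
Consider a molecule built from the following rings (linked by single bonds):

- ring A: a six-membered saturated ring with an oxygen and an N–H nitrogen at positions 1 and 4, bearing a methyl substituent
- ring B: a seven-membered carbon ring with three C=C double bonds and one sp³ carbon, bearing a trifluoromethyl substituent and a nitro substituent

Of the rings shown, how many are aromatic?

Ring A has only sp³ atoms, so it is not fully conjugated — not aromatic (morpholine).
Ring B has one sp³ carbon, so it is not fully conjugated — not aromatic (cycloheptatriene).
No ring is aromatic. Total: 0.

0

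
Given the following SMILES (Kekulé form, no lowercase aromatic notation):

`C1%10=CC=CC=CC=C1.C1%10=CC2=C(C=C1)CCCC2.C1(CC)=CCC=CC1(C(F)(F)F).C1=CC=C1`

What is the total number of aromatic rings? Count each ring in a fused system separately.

1

The SMILES encodes an eight-membered carbon ring with four alternating C=C double bonds; a six-membered carbon ring with three alternating C=C double bonds, fused to a saturated six-membered carbon ring; a six-membered carbon ring with two isolated C=C double bonds and two sp³ carbons; a four-membered carbon ring with two alternating C=C double bonds.
The 8-membered ring has only sp² ring atoms; a planar conformation would have a fully conjugated π system of 8 electrons. But 8 = 4(2), which is 4n not 4n+2, so it is not aromatic (cyclooctatetraene) — cyclooctatetraene distorts into a non-planar tub to avoid antiaromaticity.
The 6-membered ring is planar and fully conjugated; 3 ring double bonds give 6 π electrons. That satisfies 4n+2 with n=1, so it is aromatic (benzene ring).
The second 6-membered ring has four sp³ carbons, so it is not fully conjugated — not aromatic (cyclohexane ring).
The third 6-membered ring has two sp³ carbons, so it is not fully conjugated — not aromatic (1,4-cyclohexadiene).
The 4-membered ring has only sp² ring atoms; a planar conformation would have a fully conjugated π system of 4 electrons. But 4 = 4(1), which is 4n not 4n+2, so it is not aromatic (cyclobutadiene) — cyclobutadiene is antiaromatic and distorts to a rectangle.
1 of the 5 rings is aromatic. Total: 1.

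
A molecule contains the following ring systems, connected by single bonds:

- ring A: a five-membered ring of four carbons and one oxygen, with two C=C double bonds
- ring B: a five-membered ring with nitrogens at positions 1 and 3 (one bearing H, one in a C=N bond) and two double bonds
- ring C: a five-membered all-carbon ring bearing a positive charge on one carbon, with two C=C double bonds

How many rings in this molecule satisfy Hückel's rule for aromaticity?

Ring A is planar and fully conjugated; 2 ring double bonds (4 π electrons) plus a heteroatom lone pair (2) give 6 π electrons. That satisfies 4n+2 with n=1, so ring A is aromatic (furan).
Ring B is fully conjugated (every ring atom contributes a p orbital); 2 ring double bonds (4 π electrons) plus a heteroatom lone pair (2) give 6 π electrons. 6 = 4(1)+2, so ring B is aromatic (imidazole).
Ring C has only sp² ring atoms; a planar conformation would have a fully conjugated π system of 4 electrons. But 4 = 4(1), which is 4n not 4n+2, so ring C is not aromatic (cyclopentadienyl cation).
Aromatic: A, B. Total: 2.

2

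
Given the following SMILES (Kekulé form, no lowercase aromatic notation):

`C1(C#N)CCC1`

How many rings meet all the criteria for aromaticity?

0

The SMILES encodes a four-membered saturated carbon ring.
The 4-membered ring has only sp³ atoms, so it is not fully conjugated — not aromatic (cyclobutane).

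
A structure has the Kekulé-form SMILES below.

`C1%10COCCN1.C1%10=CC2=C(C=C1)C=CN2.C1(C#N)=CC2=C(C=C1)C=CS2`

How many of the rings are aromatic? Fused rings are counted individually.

4

The SMILES encodes a six-membered saturated ring with an oxygen and an N–H nitrogen at positions 1 and 4; a six-membered carbon ring with three alternating C=C double bonds, fused to a five-membered ring containing one N–H nitrogen and two C=C double bonds; a six-membered carbon ring with three alternating C=C double bonds, fused to a five-membered ring containing one sulfur and two C=C double bonds.
The 6-membered ring with one oxygen and one N–H (1,4) has only sp³ atoms, so it is not fully conjugated — not aromatic (morpholine).
The fused 6/5-membered bicyclic (with one N–H) is a single π system with 9 sp² atoms and 10 π electrons from ring double bonds plus a heteroatom lone pair. 10 = 4(2)+2, so the system is aromatic and both rings count as aromatic (indole).
The fused 6/5-membered bicyclic (with one sulfur) is a single π system with 9 sp² atoms and 10 π electrons from ring double bonds plus a heteroatom lone pair. 10 = 4(2)+2, so the system is aromatic and both rings count as aromatic (benzothiophene).
4 of the 5 rings are aromatic. Total: 4.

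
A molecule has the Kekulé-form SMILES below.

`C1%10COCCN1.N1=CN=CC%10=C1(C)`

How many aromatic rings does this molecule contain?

The SMILES encodes a six-membered saturated ring with an oxygen and an N–H nitrogen at positions 1 and 4; a six-membered ring with nitrogens at positions 1 and 3 and three alternating double bonds.
The 6-membered ring with one oxygen and one N–H (1,4) has only sp³ atoms, so it is not fully conjugated — not aromatic (morpholine).
The 6-membered ring with two nitrogens (1,3) is planar and fully conjugated; 3 ring double bonds give 6 π electrons. That satisfies 4n+2 with n=1, so it is aromatic (pyrimidine).
1 of the 2 rings is aromatic. Total: 1.

1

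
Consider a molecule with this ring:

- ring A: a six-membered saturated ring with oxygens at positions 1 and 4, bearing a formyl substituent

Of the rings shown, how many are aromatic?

0

Ring A has only sp³ atoms, so it is not fully conjugated — not aromatic (1,4-dioxane).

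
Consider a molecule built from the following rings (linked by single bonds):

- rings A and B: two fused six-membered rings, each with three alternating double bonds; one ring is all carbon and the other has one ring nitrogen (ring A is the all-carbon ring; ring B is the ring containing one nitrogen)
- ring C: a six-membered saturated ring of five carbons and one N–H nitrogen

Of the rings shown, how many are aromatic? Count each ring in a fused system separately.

Rings A and B form a fused bicyclic system (with one nitrogen) with 10 sp² atoms and 10 π electrons from ring double bonds. 10 = 4(2)+2, so the system is aromatic and both rings count as aromatic (quinoline).
Ring C has only sp³ atoms, so it is not fully conjugated — not aromatic (piperidine).
Aromatic: A, B. Total: 2.

2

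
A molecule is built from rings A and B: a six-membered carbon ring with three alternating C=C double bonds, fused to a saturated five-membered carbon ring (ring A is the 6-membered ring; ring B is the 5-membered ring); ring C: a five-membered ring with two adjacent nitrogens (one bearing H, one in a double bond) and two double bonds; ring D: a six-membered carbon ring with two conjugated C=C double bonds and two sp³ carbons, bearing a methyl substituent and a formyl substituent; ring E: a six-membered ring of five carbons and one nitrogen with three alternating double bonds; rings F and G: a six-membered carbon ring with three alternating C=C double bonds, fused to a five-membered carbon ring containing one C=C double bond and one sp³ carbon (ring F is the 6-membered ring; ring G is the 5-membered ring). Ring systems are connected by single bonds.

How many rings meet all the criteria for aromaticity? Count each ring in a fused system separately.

Ring A is fully conjugated (every ring atom contributes a p orbital); 3 ring double bonds give 6 π electrons. 6 = 4(1)+2, so ring A is aromatic (benzene ring).
Ring B has three sp³ carbons, so it is not fully conjugated — not aromatic (cyclopentane ring).
Ring C is planar and fully conjugated; 2 ring double bonds (4 π electrons) plus a heteroatom lone pair (2) give 6 π electrons. 6 = 4(1)+2, so ring C is aromatic (pyrazole).
Ring D has two sp³ carbons, so it is not fully conjugated — not aromatic (1,3-cyclohexadiene).
Ring E is planar and fully conjugated; 3 ring double bonds give 6 π electrons. 6 = 4(1)+2, so ring E is aromatic (pyridine).
Ring F has a continuous p-orbital overlap around the ring; 3 ring double bonds give 6 π electrons. Since 6 = 4n+2 (n=1), ring F is aromatic (benzene ring).
Ring G has one sp³ carbon, so it is not fully conjugated — not aromatic (cyclopentene ring).
Aromatic: A, C, E, F. Total: 4.

4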